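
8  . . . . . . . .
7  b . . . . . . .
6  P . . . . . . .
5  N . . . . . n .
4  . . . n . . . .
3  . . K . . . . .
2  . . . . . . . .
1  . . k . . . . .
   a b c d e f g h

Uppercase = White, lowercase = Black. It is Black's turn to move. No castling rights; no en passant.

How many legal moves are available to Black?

19

Black to move; king on c1.
In check: no.
Legal moves: Bb8, Bb6, Bc5, Nh7, Nf7, Nge6, Ne4+, Nh3, Ngf3, Nde6, Nc6, Nf5, Nb5+, Ndf3, Nb3, Ne2+, Nc2, Kd1, Kb1.
Count: 19.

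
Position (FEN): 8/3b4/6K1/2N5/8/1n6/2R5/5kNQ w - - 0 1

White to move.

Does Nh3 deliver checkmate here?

yes

After Nh3: black king on f1; in check: yes, from the white queen on h1.
King squares — e1: attacked by Qh1; g1: attacked by Qh1; e2: attacked by Rc2; f2: attacked by Rc2; g2: attacked by Qh1.
Black has no legal moves → checkmate.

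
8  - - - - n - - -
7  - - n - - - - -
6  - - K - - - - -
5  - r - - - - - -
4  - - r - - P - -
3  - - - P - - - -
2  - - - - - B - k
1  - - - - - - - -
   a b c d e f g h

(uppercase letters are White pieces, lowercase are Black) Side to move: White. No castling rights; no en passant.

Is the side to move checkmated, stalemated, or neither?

White to move; white king on c6.
In check: yes, from the black rook on c4.
King squares — b5: attacked by Nc7; c5: attacked by Rc4; d5: attacked by Rb5; b6: attacked by Rb5; d6: attacked by Ne8; b7: attacked by Rb5; c7: attacked by Rc4; d7: available.
Legal moves for White: Kd7, Bc5, dxc4.
White is in check but has 3 legal moves → neither.

neither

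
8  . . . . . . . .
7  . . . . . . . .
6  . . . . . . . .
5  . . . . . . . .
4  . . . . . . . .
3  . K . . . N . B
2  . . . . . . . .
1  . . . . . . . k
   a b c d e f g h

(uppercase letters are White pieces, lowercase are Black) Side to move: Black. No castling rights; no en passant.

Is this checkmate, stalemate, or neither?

stalemate

Black to move; black king on h1.
In check: no.
King squares — g1: attacked by Nf3; g2: attacked by Bh3; h2: attacked by Nf3.
Legal moves for Black: none.
Not in check and no legal moves → stalemate.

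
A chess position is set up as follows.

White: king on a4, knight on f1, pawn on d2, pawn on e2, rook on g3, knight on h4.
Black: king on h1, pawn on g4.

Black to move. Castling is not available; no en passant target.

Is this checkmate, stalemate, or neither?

stalemate

Black to move; black king on h1.
In check: no.
King squares — g1: attacked by Rg3; g2: attacked by Rg3; h2: attacked by Nf1.
Legal moves for Black: none.
Not in check and no legal moves → stalemate.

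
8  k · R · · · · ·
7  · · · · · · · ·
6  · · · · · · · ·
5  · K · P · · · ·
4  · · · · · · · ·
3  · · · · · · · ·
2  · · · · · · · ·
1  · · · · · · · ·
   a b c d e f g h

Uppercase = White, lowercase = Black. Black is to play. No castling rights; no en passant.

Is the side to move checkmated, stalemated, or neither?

neither

Black to move; black king on a8.
In check: yes, from the white rook on c8.
King squares — a7: available; b7: available; b8: attacked by Rc8.
Legal moves for Black: Kb7, Ka7.
Black is in check but has 2 legal moves → neither.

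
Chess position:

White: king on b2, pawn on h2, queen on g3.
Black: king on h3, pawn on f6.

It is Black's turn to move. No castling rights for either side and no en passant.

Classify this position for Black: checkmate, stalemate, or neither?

Black to move; black king on h3.
In check: yes, from the white queen on g3.
King squares — g2: attacked by Qg3; h2: attacked by Qg3; g3: attacked by Ph2; g4: attacked by Qg3; h4: attacked by Qg3.
Legal moves for Black: none.
In check with no legal moves → checkmate.

checkmate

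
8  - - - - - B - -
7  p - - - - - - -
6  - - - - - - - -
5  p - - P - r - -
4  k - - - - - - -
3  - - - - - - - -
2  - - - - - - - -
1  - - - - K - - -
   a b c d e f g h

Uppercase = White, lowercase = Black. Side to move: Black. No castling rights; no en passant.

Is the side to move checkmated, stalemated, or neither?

Black to move; black king on a4.
In check: no.
Legal moves for Black: Rxf8, Rf7, Rf6, Rh5, Rg5, Re5+, Rxd5, Rf4, Rf3, Rf2, Rf1+, Kb5, Kb3, a6.
Black has 14 legal moves and is not in check → neither.

neither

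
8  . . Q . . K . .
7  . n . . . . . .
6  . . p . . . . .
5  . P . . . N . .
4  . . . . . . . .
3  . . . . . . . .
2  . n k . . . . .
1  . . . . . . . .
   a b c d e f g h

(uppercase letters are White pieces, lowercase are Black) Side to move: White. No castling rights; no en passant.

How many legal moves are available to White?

White to move; king on f8.
In check: no.
Legal moves: Kg8, Ke8, Kg7, Kf7, Ke7, Qe8, Qd8, Qb8, Qa8, Qd7, Qc7, Qxb7, Qe6, Qxc6+, Ng7, Ne7, Nh6, Nd6, Nh4, Nd4+, Ng3, Ne3+, bxc6, b6.
Count: 24.

24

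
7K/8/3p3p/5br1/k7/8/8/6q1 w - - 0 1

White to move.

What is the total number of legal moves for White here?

0

White to move; king on h8.
In check: no.
Legal moves: none.
Count: 0.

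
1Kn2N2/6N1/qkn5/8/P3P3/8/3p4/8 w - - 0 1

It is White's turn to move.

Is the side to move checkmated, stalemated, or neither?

White to move; white king on b8.
In check: yes, from the black knight on c6.
King squares — a7: attacked by Qa6; b7: attacked by Qa6; c7: attacked by Kb6; a8: attacked by Qa6; c8: attacked by Qa6.
Legal moves for White: none.
In check with no legal moves → checkmate.

checkmate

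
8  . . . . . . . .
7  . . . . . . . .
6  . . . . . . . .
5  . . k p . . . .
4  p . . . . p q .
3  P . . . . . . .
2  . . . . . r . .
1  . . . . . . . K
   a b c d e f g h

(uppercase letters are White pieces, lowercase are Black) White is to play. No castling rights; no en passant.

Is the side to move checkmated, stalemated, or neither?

White to move; white king on h1.
In check: no.
King squares — g1: attacked by Qg4; g2: attacked by Rf2; h2: attacked by Rf2.
Legal moves for White: none.
Not in check and no legal moves → stalemate.

stalemate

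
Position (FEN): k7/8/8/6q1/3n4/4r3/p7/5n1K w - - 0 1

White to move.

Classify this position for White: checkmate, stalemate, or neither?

White to move; white king on h1.
In check: no.
King squares — g1: attacked by Qg5; g2: attacked by Qg5; h2: attacked by Nf1.
Legal moves for White: none.
Not in check and no legal moves → stalemate.

stalemate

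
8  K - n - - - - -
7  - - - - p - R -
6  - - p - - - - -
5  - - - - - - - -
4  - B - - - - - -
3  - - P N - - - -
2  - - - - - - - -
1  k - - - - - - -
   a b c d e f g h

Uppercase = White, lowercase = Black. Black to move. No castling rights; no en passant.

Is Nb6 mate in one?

no

After Nb6: white king on a8; in check: yes, from the black knight on b6.
White has 3 legal replies: Kb8, Kb7, Ka7.
In check but a legal move exists → not checkmate.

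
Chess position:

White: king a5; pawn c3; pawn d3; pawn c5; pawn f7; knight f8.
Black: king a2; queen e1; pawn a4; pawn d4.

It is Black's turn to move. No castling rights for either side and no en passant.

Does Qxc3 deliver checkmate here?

no

After Qxc3: white king on a5; in check: yes, from the black queen on c3.
White has 4 legal replies: Kb6, Ka6, Kb5, Kxa4.
In check but a legal move exists → not checkmate.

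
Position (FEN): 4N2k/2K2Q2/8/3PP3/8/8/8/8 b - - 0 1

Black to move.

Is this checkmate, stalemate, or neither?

stalemate

Black to move; black king on h8.
In check: no.
King squares — g7: attacked by Qf7; h7: attacked by Qf7; g8: attacked by Qf7.
Legal moves for Black: none.
Not in check and no legal moves → stalemate.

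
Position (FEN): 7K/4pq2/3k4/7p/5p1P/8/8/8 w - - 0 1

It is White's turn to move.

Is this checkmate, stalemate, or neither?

stalemate

White to move; white king on h8.
In check: no.
King squares — g7: attacked by Qf7; h7: attacked by Qf7; g8: attacked by Qf7.
Legal moves for White: none.
Not in check and no legal moves → stalemate.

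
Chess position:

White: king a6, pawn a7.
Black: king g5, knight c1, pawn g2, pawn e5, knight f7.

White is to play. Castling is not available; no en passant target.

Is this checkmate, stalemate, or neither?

White to move; white king on a6.
In check: no.
Legal moves for White: Kb7, Kb6, Kb5, Ka5, a8=Q, a8=R, a8=B, a8=N.
White has 8 legal moves and is not in check → neither.

neither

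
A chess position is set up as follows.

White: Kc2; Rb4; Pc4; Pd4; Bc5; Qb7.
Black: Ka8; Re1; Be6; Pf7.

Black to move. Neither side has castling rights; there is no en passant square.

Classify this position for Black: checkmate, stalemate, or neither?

Black to move; black king on a8.
In check: yes, from the white queen on b7.
King squares — a7: attacked by Bc5; b7: attacked by Rb4; b8: attacked by Qb7.
Legal moves for Black: none.
In check with no legal moves → checkmate.

checkmate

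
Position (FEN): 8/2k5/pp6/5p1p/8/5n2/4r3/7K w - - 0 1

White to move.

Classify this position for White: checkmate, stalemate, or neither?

White to move; white king on h1.
In check: no.
King squares — g1: attacked by Nf3; g2: attacked by Re2; h2: attacked by Re2.
Legal moves for White: none.
Not in check and no legal moves → stalemate.

stalemate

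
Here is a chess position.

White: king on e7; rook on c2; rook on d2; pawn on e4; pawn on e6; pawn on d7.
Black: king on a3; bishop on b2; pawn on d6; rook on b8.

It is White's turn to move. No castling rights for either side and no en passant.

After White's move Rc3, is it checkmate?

no

After Rc3: black king on a3; in check: yes, from the white rook on c3.
Black has 5 legal replies: Kb4, Ka4, Ka2, Rb3, Bxc3.
In check but a legal move exists → not checkmate.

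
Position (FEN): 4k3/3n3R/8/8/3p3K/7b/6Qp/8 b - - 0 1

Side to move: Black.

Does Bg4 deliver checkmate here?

After Bg4: white king on h4; in check: no.
White is not in check, so this cannot be checkmate.

no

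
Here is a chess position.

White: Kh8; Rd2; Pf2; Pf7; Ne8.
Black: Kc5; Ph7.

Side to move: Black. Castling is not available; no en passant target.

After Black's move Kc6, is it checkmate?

no

After Kc6: white king on h8; in check: no.
White is not in check, so this cannot be checkmate.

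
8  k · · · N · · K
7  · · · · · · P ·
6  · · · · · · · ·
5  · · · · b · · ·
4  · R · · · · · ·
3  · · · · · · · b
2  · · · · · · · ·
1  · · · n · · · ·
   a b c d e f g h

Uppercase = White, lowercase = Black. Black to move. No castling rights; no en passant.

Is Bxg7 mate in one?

no

After Bxg7: white king on h8; in check: yes, from the black bishop on g7.
White has 4 legal replies: Kg8, Kh7, Kxg7, Nxg7.
In check but a legal move exists → not checkmate.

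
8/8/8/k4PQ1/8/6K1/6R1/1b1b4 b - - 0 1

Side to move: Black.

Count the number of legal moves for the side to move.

Black to move; king on a5.
In check: no.
Legal moves: Kb6, Ka6, Kb5, Kb4, Ka4, Bh5, Bg4, Ba4, Bf3, Bb3, Be2, Bdc2, Bxf5, Be4, Bd3, Bbc2, Ba2.
Count: 17.

17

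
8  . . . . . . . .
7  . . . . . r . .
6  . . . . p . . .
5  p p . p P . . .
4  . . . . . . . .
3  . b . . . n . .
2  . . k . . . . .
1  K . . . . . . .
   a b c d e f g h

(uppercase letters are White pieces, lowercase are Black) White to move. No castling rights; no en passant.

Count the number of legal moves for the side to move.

White to move; king on a1.
In check: no.
Legal moves: none.
Count: 0.

0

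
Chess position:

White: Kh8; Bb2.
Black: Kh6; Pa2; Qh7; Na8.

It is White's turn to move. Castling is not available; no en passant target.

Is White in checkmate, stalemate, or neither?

checkmate

White to move; white king on h8.
In check: yes, from the black queen on h7.
King squares — g7: attacked by Kh6; h7: attacked by Kh6; g8: attacked by Qh7.
Legal moves for White: none.
In check with no legal moves → checkmate.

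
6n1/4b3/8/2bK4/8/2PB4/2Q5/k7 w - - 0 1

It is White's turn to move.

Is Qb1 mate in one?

yes

After Qb1: black king on a1; in check: yes, from the white queen on b1.
King squares — b1: attacked by Bd3; a2: attacked by Qb1; b2: attacked by Qb1.
Black has no legal moves → checkmate.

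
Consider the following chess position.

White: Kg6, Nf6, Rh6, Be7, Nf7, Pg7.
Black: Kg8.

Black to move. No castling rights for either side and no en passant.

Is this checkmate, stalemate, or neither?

checkmate

Black to move; black king on g8.
In check: yes, from the white knight on f6.
King squares — f7: attacked by Kg6; g7: attacked by Kg6; h7: attacked by Nf6; f8: attacked by Be7; h8: attacked by Rh6.
Legal moves for Black: none.
In check with no legal moves → checkmate.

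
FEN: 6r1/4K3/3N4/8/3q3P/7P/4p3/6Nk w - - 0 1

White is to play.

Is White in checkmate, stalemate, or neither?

neither

White to move; white king on e7.
In check: no.
Legal moves for White: Kf7, Kd7, Ke6, Ne8, Nc8, Nf7, Nb7, Nf5, Nb5, Ne4, Nc4, Nf3, Nxe2, h5.
White has 14 legal moves and is not in check → neither.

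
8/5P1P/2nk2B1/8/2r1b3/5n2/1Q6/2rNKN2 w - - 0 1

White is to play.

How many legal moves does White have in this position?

White to move; king on e1.
In check: yes, from the black knight on f3.
Legal moves: Kf2, Ke2.
Count: 2.

2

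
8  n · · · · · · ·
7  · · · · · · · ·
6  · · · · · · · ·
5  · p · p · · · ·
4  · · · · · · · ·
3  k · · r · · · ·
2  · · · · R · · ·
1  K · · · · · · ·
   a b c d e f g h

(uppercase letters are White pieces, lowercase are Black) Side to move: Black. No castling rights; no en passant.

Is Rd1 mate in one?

After Rd1: white king on a1; in check: yes, from the black rook on d1.
King squares — b1: attacked by Rd1; a2: attacked by Ka3; b2: attacked by Ka3.
White has no legal moves → checkmate.

yes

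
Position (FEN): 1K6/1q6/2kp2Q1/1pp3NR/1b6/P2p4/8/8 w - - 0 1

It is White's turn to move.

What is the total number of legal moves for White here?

0

White to move; king on b8.
In check: yes, from the black queen on b7.
Legal moves: none.
Count: 0.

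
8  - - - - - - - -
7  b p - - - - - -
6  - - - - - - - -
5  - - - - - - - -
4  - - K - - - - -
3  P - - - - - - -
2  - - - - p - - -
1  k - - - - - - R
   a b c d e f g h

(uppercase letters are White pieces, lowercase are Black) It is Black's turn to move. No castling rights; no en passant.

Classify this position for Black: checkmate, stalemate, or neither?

neither

Black to move; black king on a1.
In check: yes, from the white rook on h1.
King squares — b1: attacked by Rh1; a2: available; b2: available.
Legal moves for Black: Kb2, Ka2, Bg1, e1=Q, e1=R, e1=B, e1=N.
Black is in check but has 7 legal moves → neither.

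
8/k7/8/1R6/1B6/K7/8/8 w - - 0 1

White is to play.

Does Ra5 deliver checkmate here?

no

After Ra5: black king on a7; in check: yes, from the white rook on a5.
Black has 3 legal replies: Kb8, Kb7, Kb6.
In check but a legal move exists → not checkmate.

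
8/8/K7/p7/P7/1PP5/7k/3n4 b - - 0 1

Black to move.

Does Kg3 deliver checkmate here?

no

After Kg3: white king on a6; in check: no.
White is not in check, so this cannot be checkmate.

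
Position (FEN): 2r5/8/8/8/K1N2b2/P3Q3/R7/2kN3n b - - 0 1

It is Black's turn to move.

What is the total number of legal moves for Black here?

3

Black to move; king on c1.
In check: yes, from the white queen on e3.
Legal moves: Kxd1, Kb1, Bxe3.
Count: 3.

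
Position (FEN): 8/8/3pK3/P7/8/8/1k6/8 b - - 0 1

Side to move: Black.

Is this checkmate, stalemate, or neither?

neither

Black to move; black king on b2.
In check: no.
Legal moves for Black: Kc3, Kb3, Ka3, Kc2, Ka2, Kc1, Kb1, Ka1, d5.
Black has 9 legal moves and is not in check → neither.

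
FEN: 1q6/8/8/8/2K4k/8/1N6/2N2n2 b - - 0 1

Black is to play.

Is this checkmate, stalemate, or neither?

Black to move; black king on h4.
In check: no.
Legal moves for Black include: Qh8, Qg8+, Qf8, Qe8, Qd8, Qc8+, Qa8, Qc7+, Qb7, Qa7, Qd6, Qb6, Qe5, Qb5+, Qf4+, Qb4+, Qg3, Qb3+, ... (list truncated; more exist).
Black has legal moves and is not in check → neither.

neither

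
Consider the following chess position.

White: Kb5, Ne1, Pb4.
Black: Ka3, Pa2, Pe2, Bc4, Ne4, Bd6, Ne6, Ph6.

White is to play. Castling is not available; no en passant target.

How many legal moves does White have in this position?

4

White to move; king on b5.
In check: yes, from the black bishop on c4.
Legal moves: Kc6, Kb6, Ka5, Kxc4.
Count: 4.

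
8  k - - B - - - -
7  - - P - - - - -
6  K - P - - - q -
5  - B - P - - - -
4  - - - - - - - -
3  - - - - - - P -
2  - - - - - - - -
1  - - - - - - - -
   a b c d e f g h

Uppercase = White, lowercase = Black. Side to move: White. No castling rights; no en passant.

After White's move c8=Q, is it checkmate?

yes

After c8=Q: black king on a8; in check: yes, from the white queen on c8.
King squares — a7: attacked by Ka6; b7: attacked by Ka6; b8: attacked by Qc8.
Black has no legal moves → checkmate.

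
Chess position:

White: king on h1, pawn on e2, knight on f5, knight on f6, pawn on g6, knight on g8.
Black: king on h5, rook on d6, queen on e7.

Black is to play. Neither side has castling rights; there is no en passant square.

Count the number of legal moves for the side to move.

Black to move; king on h5.
In check: yes, from the white knight on f6.
Legal moves: Kxg6, Kg5, Qxf6, Rxf6.
Count: 4.

4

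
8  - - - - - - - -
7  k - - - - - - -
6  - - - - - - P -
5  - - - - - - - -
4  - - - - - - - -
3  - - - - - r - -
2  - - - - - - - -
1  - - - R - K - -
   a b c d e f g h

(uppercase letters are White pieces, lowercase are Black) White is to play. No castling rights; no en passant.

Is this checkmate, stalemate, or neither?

White to move; white king on f1.
In check: yes, from the black rook on f3.
King squares — e1: available; g1: available; e2: available; f2: attacked by Rf3; g2: available.
Legal moves for White: Kg2, Ke2, Kg1, Ke1.
White is in check but has 4 legal moves → neither.

neither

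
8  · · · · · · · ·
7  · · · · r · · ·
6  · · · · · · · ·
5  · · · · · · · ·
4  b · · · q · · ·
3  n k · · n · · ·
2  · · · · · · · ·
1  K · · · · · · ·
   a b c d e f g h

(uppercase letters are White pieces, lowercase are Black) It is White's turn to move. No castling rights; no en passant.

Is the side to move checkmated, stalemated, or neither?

stalemate

White to move; white king on a1.
In check: no.
King squares — b1: attacked by Na3; a2: attacked by Kb3; b2: attacked by Kb3.
Legal moves for White: none.
Not in check and no legal moves → stalemate.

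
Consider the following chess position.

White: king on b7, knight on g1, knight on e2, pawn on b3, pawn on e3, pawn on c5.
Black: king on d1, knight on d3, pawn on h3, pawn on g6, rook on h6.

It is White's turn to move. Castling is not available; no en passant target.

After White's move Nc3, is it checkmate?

After Nc3: black king on d1; in check: yes, from the white knight on c3.
Black has 4 legal replies: Kd2, Kc2, Ke1, Kc1.
In check but a legal move exists → not checkmate.

no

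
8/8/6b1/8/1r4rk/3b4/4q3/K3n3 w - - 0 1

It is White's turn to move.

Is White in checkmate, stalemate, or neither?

White to move; white king on a1.
In check: no.
King squares — b1: attacked by Bd3; a2: attacked by Qe2; b2: attacked by Qe2.
Legal moves for White: none.
Not in check and no legal moves → stalemate.

stalemate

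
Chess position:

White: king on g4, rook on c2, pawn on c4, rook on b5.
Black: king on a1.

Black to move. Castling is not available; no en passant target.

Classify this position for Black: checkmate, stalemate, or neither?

stalemate

Black to move; black king on a1.
In check: no.
King squares — b1: attacked by Rb5; a2: attacked by Rc2; b2: attacked by Rc2.
Legal moves for Black: none.
Not in check and no legal moves → stalemate.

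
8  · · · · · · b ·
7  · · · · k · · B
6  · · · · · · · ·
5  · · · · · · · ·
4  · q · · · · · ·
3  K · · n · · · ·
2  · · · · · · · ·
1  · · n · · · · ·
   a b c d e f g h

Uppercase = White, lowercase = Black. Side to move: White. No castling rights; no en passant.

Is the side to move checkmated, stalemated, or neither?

White to move; white king on a3.
In check: yes, from the black queen on b4.
King squares — a2: attacked by Nc1; b2: attacked by Nd3; b3: attacked by Nc1; a4: attacked by Qb4; b4: attacked by Nd3.
Legal moves for White: none.
In check with no legal moves → checkmate.

checkmate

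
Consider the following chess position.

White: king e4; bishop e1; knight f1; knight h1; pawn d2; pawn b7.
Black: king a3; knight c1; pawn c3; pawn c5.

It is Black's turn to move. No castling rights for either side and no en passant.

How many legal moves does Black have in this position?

Black to move; king on a3.
In check: no.
Legal moves: Kb4, Ka4, Kb3, Kb2, Ka2, Nd3, Nb3, Ne2, Na2, cxd2, c4, c2.
Count: 12.

12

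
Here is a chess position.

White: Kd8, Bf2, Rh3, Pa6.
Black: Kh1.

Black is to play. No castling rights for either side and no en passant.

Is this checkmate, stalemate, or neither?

Black to move; black king on h1.
In check: yes, from the white rook on h3.
King squares — g1: attacked by Bf2; g2: available; h2: attacked by Rh3.
Legal moves for Black: Kg2.
Black is in check but has 1 legal move → neither.

neither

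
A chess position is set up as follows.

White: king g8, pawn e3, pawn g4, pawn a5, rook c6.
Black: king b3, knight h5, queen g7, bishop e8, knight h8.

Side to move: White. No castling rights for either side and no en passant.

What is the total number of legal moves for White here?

White to move; king on g8.
In check: yes, from the black queen on g7.
Legal moves: none.
Count: 0.

0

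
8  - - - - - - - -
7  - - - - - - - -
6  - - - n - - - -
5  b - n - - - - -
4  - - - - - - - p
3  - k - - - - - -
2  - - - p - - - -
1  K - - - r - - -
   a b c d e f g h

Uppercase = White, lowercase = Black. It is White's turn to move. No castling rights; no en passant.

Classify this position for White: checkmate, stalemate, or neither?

checkmate

White to move; white king on a1.
In check: yes, from the black rook on e1.
King squares — b1: attacked by Re1; a2: attacked by Kb3; b2: attacked by Kb3.
Legal moves for White: none.
In check with no legal moves → checkmate.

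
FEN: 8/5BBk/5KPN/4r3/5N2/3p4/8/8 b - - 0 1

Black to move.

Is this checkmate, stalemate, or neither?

Black to move; black king on h7.
In check: yes, from the white pawn on g6.
King squares — g6: attacked by Nf4; h6: attacked by Bg7; g7: attacked by Kf6; g8: attacked by Nh6; h8: attacked by Bg7.
Legal moves for Black: none.
In check with no legal moves → checkmate.

checkmate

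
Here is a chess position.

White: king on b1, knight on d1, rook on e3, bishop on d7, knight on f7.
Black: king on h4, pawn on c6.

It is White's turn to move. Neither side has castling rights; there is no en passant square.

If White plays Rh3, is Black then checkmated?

After Rh3: black king on h4; in check: yes, from the white rook on h3.
King squares — g3: attacked by Rh3; h3: attacked by Bd7; g4: attacked by Bd7; g5: attacked by Nf7; h5: attacked by Rh3.
Black has no legal moves → checkmate.

yes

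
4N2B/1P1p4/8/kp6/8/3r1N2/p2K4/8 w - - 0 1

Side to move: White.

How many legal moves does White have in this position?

White to move; king on d2.
In check: yes, from the black rook on d3.
Legal moves: Kxd3, Ke2, Kc2, Ke1, Kc1.
Count: 5.

5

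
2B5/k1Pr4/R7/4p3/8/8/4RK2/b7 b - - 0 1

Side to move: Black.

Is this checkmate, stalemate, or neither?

checkmate

Black to move; black king on a7.
In check: yes, from the white rook on a6.
King squares — a6: attacked by Bc8; b6: attacked by Ra6; b7: attacked by Bc8; a8: attacked by Ra6; b8: attacked by Pc7.
Legal moves for Black: none.
In check with no legal moves → checkmate.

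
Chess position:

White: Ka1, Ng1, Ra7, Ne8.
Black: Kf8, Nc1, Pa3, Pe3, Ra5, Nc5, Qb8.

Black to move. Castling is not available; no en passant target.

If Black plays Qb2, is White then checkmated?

yes

After Qb2: white king on a1; in check: yes, from the black queen on b2.
King squares — b1: attacked by Qb2; a2: attacked by Nc1; b2: attacked by Pa3.
White has no legal moves → checkmate.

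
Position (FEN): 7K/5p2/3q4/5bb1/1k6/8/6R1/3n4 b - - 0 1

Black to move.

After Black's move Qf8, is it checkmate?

yes

After Qf8: white king on h8; in check: yes, from the black queen on f8.
King squares — g7: attacked by Qf8; h7: attacked by Bf5; g8: attacked by Qf8.
White has no legal moves → checkmate.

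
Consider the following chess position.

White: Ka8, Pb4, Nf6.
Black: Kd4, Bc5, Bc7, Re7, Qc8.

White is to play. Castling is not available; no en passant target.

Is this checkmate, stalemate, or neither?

White to move; white king on a8.
In check: yes, from the black queen on c8.
King squares — a7: attacked by Bc5; b7: attacked by Qc8; b8: attacked by Bc7.
Legal moves for White: none.
In check with no legal moves → checkmate.

checkmate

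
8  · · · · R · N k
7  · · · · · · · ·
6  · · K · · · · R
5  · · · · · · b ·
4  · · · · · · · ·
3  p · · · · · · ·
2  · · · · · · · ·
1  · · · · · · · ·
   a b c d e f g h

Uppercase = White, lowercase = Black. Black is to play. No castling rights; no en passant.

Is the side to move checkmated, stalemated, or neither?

neither

Black to move; black king on h8.
In check: yes, from the white rook on h6.
Legal moves for Black: Kg7, Bxh6.
Black is in check but has 2 legal moves → neither.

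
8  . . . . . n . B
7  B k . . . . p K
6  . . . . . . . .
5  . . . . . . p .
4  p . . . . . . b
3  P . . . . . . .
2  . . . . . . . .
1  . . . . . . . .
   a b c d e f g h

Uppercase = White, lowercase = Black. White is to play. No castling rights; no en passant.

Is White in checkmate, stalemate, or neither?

White to move; white king on h7.
In check: yes, from the black knight on f8.
Legal moves for White: Kg8, Kxg7.
White is in check but has 2 legal moves → neither.

neither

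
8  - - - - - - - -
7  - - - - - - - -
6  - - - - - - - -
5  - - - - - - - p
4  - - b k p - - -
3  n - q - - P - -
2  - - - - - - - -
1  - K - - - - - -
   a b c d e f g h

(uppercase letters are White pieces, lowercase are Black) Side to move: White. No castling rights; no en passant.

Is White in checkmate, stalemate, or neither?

checkmate

White to move; white king on b1.
In check: yes, from the black knight on a3.
King squares — a1: attacked by Qc3; c1: attacked by Qc3; a2: attacked by Bc4; b2: attacked by Qc3; c2: attacked by Na3.
Legal moves for White: none.
In check with no legal moves → checkmate.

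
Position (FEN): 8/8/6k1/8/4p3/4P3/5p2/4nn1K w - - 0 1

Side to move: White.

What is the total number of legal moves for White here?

0

White to move; king on h1.
In check: no.
Legal moves: none.
Count: 0.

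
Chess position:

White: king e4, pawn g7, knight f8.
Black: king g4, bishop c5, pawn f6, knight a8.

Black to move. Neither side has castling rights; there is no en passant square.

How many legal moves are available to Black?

19

Black to move; king on g4.
In check: no.
Legal moves: Nc7, Nb6, Bxf8, Be7, Ba7, Bd6, Bb6, Bd4, Bb4, Be3, Ba3, Bf2, Bg1, Kh5, Kg5, Kh4, Kh3, Kg3, f5+.
Count: 19.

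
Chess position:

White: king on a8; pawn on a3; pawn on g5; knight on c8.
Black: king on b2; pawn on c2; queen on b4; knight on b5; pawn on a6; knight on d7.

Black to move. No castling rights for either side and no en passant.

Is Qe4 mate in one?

After Qe4: white king on a8; in check: yes, from the black queen on e4.
King squares — a7: attacked by Nb5; b7: attacked by Qe4; b8: attacked by Nd7.
White has no legal moves → checkmate.

yes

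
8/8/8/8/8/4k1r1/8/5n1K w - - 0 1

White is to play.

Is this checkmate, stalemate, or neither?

White to move; white king on h1.
In check: no.
King squares — g1: attacked by Rg3; g2: attacked by Rg3; h2: attacked by Nf1.
Legal moves for White: none.
Not in check and no legal moves → stalemate.

stalemate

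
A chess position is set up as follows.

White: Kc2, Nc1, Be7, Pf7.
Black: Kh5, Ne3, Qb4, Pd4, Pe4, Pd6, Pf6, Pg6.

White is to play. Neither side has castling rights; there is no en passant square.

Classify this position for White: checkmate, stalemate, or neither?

White to move; white king on c2.
In check: yes, from the black knight on e3.
King squares — b1: attacked by Qb4; c1: own knight; d1: attacked by Ne3; b2: attacked by Qb4; d2: attacked by Qb4; b3: attacked by Qb4; c3: attacked by Qb4; d3: attacked by Pe4.
Legal moves for White: none.
In check with no legal moves → checkmate.

checkmate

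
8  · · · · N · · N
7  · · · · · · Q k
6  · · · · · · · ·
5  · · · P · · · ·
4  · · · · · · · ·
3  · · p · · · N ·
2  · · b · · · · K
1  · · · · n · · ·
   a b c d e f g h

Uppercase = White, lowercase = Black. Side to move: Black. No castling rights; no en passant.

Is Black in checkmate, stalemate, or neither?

Black to move; black king on h7.
In check: yes, from the white queen on g7.
King squares — g6: attacked by Qg7; h6: attacked by Qg7; g7: attacked by Ne8; g8: attacked by Qg7; h8: attacked by Qg7.
Legal moves for Black: none.
In check with no legal moves → checkmate.

checkmate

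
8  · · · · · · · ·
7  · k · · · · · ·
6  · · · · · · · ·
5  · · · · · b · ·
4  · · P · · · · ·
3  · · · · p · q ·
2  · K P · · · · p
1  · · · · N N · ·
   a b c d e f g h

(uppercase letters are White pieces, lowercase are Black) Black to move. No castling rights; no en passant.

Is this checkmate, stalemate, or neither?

Black to move; black king on b7.
In check: no.
Legal moves for Black include: Kc8, Kb8, Ka8, Kc7, Ka7, Kc6, Kb6, Ka6, Bc8, Bh7, Bd7, Bg6, Be6, Bg4, Be4, Bh3, Bd3, Bxc2, ... (list truncated; more exist).
Black has legal moves and is not in check → neither.

neither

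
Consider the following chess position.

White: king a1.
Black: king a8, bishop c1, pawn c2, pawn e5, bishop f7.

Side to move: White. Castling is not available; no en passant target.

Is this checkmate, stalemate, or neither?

White to move; white king on a1.
In check: no.
King squares — b1: attacked by Pc2; a2: attacked by Bf7; b2: attacked by Bc1.
Legal moves for White: none.
Not in check and no legal moves → stalemate.

stalemate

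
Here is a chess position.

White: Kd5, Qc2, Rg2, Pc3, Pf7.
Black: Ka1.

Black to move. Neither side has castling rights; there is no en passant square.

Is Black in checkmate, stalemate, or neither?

Black to move; black king on a1.
In check: no.
King squares — b1: attacked by Qc2; a2: attacked by Qc2; b2: attacked by Qc2.
Legal moves for Black: none.
Not in check and no legal moves → stalemate.

stalemate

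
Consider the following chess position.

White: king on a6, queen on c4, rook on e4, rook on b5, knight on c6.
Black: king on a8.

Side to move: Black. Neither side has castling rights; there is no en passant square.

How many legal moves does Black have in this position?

0

Black to move; king on a8.
In check: no.
Legal moves: none.
Count: 0.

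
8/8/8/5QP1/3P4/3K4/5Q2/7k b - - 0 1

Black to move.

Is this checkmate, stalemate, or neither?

Black to move; black king on h1.
In check: no.
King squares — g1: attacked by Qf2; g2: attacked by Qf2; h2: attacked by Qf2.
Legal moves for Black: none.
Not in check and no legal moves → stalemate.

stalemate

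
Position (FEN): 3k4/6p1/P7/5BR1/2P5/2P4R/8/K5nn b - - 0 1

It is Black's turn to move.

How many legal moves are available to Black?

Black to move; king on d8.
In check: no.
Legal moves: Ke8, Ke7, Kc7, Ng3, Nf2, Nxh3, Nf3, Ne2, g6.
Count: 9.

9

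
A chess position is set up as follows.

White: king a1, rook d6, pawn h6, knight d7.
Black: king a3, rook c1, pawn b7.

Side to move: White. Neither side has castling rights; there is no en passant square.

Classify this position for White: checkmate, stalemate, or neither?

checkmate

White to move; white king on a1.
In check: yes, from the black rook on c1.
King squares — b1: attacked by Rc1; a2: attacked by Ka3; b2: attacked by Ka3.
Legal moves for White: none.
In check with no legal moves → checkmate.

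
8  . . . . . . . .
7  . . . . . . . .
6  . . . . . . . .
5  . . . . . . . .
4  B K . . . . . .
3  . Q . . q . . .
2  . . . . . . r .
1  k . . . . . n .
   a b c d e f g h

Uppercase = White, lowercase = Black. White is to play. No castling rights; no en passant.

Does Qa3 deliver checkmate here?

After Qa3: black king on a1; in check: yes, from the white queen on a3.
Black has 3 legal replies: Kb1, Qxa3+, Ra2.
In check but a legal move exists → not checkmate.

no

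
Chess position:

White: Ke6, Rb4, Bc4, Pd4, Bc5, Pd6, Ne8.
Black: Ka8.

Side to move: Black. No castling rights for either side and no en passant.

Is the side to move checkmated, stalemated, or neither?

Black to move; black king on a8.
In check: no.
King squares — a7: attacked by Bc5; b7: attacked by Rb4; b8: attacked by Rb4.
Legal moves for Black: none.
Not in check and no legal moves → stalemate.

stalemate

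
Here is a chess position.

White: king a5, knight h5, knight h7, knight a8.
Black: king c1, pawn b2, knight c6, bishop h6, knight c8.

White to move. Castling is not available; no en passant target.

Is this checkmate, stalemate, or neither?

White to move; white king on a5.
In check: yes, from the black knight on c6.
King squares — a4: available; b4: attacked by Nc6; b5: available; a6: available; b6: attacked by Nc8.
Legal moves for White: Ka6, Kb5, Ka4.
White is in check but has 3 legal moves → neither.

neither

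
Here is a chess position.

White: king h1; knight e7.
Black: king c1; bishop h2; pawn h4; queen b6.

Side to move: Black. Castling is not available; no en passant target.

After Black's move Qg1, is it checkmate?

yes

After Qg1: white king on h1; in check: yes, from the black queen on g1.
King squares — g1: attacked by Bh2; g2: attacked by Qg1; h2: attacked by Qg1.
White has no legal moves → checkmate.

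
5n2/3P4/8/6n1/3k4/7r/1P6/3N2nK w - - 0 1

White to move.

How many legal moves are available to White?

2

White to move; king on h1.
In check: yes, from the black rook on h3.
Legal moves: Kg2, Kxg1.
Count: 2.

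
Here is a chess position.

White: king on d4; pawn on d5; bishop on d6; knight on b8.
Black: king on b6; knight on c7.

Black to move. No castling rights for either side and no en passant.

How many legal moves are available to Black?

Black to move; king on b6.
In check: no.
Legal moves: Ne8, Na8, Ne6+, Na6, Nxd5, Nb5+, Kb7, Ka7, Kb5, Ka5.
Count: 10.

10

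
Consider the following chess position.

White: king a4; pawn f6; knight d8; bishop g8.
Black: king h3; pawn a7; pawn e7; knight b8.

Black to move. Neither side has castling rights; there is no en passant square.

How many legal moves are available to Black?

Black to move; king on h3.
In check: no.
Legal moves: Nd7, Nc6, Na6, Kh4, Kg4, Kg3, Kh2, Kg2, exf6, e6, a6, e5, a5.
Count: 13.

13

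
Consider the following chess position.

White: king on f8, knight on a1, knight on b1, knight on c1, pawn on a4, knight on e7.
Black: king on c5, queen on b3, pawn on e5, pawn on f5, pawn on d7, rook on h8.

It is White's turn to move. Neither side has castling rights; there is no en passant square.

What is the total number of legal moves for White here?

White to move; king on f8.
In check: yes, from the black rook on h8.
Legal moves: Kg7, Ng8.
Count: 2.

2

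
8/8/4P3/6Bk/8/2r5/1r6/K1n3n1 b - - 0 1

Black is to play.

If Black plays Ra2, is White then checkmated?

After Ra2: white king on a1; in check: yes, from the black rook on a2.
White has 1 legal reply: Kb1.
In check but a legal move exists → not checkmate.

no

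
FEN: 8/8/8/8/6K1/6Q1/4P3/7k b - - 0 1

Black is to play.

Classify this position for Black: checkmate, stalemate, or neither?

stalemate

Black to move; black king on h1.
In check: no.
King squares — g1: attacked by Qg3; g2: attacked by Qg3; h2: attacked by Qg3.
Legal moves for Black: none.
Not in check and no legal moves → stalemate.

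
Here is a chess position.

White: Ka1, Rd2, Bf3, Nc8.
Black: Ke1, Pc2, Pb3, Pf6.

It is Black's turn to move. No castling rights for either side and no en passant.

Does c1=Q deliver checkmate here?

yes

After c1=Q: white king on a1; in check: yes, from the black queen on c1.
King squares — b1: attacked by Qc1; a2: attacked by Pb3; b2: attacked by Qc1.
White has no legal moves → checkmate.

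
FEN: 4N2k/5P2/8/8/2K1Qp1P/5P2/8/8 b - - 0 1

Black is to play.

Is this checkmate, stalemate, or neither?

Black to move; black king on h8.
In check: no.
King squares — g7: attacked by Ne8; h7: attacked by Qe4; g8: attacked by Pf7.
Legal moves for Black: none.
Not in check and no legal moves → stalemate.

stalemate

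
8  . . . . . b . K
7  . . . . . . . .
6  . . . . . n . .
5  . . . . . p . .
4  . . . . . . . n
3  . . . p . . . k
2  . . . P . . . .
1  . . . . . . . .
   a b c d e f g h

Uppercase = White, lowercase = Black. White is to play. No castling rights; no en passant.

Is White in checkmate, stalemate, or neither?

White to move; white king on h8.
In check: no.
King squares — g7: attacked by Bf8; h7: attacked by Nf6; g8: attacked by Nf6.
Legal moves for White: none.
Not in check and no legal moves → stalemate.

stalemate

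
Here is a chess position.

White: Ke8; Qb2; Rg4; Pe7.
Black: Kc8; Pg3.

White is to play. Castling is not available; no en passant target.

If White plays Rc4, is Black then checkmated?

yes

After Rc4: black king on c8; in check: yes, from the white rook on c4.
King squares — b7: attacked by Qb2; c7: attacked by Rc4; d7: attacked by Ke8; b8: attacked by Qb2; d8: attacked by Pe7.
Black has no legal moves → checkmate.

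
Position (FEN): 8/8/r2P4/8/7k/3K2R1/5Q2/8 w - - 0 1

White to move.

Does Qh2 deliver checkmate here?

yes

After Qh2: black king on h4; in check: yes, from the white queen on h2.
King squares — g3: attacked by Qh2; h3: attacked by Qh2; g4: attacked by Rg3; g5: attacked by Rg3; h5: attacked by Qh2.
Black has no legal moves → checkmate.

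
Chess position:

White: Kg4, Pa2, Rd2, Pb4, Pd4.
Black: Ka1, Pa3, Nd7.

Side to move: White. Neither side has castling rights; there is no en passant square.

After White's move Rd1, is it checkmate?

After Rd1: black king on a1; in check: yes, from the white rook on d1.
Black has 2 legal replies: Kb2, Kxa2.
In check but a legal move exists → not checkmate.

no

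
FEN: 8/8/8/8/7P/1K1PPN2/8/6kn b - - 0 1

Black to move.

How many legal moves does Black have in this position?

Black to move; king on g1.
In check: yes, from the white knight on f3.
Legal moves: Kg2, Kf2, Kf1.
Count: 3.

3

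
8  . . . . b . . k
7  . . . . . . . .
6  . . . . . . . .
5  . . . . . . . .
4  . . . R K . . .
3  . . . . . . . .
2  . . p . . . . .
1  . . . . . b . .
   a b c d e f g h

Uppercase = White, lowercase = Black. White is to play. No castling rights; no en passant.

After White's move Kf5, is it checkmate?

After Kf5: black king on h8; in check: no.
Black is not in check, so this cannot be checkmate.

no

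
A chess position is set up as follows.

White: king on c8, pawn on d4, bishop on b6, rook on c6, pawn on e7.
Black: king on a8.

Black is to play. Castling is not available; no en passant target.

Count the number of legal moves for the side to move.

Black to move; king on a8.
In check: no.
Legal moves: none.
Count: 0.

0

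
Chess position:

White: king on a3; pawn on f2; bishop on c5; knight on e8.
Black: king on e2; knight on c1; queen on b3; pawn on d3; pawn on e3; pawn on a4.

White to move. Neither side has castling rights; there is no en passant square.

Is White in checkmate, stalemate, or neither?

White to move; white king on a3.
In check: yes, from the black queen on b3.
King squares — a2: attacked by Nc1; b2: attacked by Qb3; b3: attacked by Nc1; a4: attacked by Qb3; b4: attacked by Qb3.
Legal moves for White: none.
In check with no legal moves → checkmate.

checkmate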